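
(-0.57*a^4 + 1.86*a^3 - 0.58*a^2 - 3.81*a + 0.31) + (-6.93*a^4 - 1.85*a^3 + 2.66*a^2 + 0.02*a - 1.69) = -7.5*a^4 + 0.01*a^3 + 2.08*a^2 - 3.79*a - 1.38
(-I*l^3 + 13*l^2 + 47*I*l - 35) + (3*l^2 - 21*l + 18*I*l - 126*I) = -I*l^3 + 16*l^2 - 21*l + 65*I*l - 35 - 126*I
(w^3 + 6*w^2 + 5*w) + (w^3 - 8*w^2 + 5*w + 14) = 2*w^3 - 2*w^2 + 10*w + 14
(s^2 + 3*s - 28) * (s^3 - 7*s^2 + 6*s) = s^5 - 4*s^4 - 43*s^3 + 214*s^2 - 168*s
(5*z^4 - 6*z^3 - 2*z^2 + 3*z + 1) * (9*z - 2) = 45*z^5 - 64*z^4 - 6*z^3 + 31*z^2 + 3*z - 2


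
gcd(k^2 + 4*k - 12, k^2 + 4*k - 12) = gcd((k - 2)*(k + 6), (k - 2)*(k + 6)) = k^2 + 4*k - 12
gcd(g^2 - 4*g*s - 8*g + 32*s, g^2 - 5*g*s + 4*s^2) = -g + 4*s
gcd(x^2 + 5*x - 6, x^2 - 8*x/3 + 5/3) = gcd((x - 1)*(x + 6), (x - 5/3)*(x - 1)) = x - 1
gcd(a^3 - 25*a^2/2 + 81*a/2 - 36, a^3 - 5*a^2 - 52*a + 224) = a - 8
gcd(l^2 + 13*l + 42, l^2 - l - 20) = 1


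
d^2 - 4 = (d - 2)*(d + 2)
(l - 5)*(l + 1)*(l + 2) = l^3 - 2*l^2 - 13*l - 10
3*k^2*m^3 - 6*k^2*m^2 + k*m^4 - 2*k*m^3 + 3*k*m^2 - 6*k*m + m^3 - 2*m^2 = m*(3*k + m)*(m - 2)*(k*m + 1)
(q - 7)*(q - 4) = q^2 - 11*q + 28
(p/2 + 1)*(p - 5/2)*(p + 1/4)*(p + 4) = p^4/2 + 15*p^3/8 - 49*p^2/16 - 87*p/8 - 5/2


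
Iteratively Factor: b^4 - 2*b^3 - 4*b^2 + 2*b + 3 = (b + 1)*(b^3 - 3*b^2 - b + 3) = (b - 3)*(b + 1)*(b^2 - 1) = (b - 3)*(b + 1)^2*(b - 1)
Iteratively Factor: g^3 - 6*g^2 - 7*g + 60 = (g - 5)*(g^2 - g - 12) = (g - 5)*(g - 4)*(g + 3)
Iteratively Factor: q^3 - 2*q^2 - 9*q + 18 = (q + 3)*(q^2 - 5*q + 6) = (q - 3)*(q + 3)*(q - 2)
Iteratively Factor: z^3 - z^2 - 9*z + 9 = (z + 3)*(z^2 - 4*z + 3) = (z - 3)*(z + 3)*(z - 1)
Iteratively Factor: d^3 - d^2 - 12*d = (d)*(d^2 - d - 12) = d*(d - 4)*(d + 3)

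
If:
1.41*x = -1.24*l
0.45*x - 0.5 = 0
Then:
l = -1.26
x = 1.11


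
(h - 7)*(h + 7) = h^2 - 49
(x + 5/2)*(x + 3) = x^2 + 11*x/2 + 15/2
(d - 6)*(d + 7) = d^2 + d - 42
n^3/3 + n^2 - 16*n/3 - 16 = (n/3 + 1)*(n - 4)*(n + 4)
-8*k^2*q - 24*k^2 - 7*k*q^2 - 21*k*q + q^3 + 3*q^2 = (-8*k + q)*(k + q)*(q + 3)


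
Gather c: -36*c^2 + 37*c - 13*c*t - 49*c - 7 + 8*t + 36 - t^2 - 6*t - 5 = -36*c^2 + c*(-13*t - 12) - t^2 + 2*t + 24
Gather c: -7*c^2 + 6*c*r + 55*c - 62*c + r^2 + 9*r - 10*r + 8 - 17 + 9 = -7*c^2 + c*(6*r - 7) + r^2 - r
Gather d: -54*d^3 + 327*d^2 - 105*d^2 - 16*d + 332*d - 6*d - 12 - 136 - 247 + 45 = -54*d^3 + 222*d^2 + 310*d - 350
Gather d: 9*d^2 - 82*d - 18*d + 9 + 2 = 9*d^2 - 100*d + 11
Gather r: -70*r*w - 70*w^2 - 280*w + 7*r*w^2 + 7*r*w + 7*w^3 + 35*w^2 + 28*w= r*(7*w^2 - 63*w) + 7*w^3 - 35*w^2 - 252*w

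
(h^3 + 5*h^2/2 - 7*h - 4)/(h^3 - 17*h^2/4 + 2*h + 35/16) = 8*(h^2 + 2*h - 8)/(8*h^2 - 38*h + 35)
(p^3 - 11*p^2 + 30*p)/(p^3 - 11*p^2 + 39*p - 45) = p*(p - 6)/(p^2 - 6*p + 9)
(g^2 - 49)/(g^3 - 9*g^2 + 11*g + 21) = (g + 7)/(g^2 - 2*g - 3)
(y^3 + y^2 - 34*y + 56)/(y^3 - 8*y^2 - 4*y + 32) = (y^2 + 3*y - 28)/(y^2 - 6*y - 16)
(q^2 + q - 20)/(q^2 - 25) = (q - 4)/(q - 5)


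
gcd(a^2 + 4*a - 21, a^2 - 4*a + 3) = a - 3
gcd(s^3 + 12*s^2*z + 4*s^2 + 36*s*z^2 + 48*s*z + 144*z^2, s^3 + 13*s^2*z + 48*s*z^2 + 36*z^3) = s^2 + 12*s*z + 36*z^2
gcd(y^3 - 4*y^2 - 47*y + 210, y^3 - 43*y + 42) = y^2 + y - 42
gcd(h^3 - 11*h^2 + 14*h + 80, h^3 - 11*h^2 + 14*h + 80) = h^3 - 11*h^2 + 14*h + 80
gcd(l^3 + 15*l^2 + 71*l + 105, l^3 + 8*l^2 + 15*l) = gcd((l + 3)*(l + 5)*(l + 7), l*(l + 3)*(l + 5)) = l^2 + 8*l + 15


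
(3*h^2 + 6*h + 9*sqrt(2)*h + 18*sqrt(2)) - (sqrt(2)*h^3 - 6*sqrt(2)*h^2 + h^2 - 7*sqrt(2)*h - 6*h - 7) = -sqrt(2)*h^3 + 2*h^2 + 6*sqrt(2)*h^2 + 12*h + 16*sqrt(2)*h + 7 + 18*sqrt(2)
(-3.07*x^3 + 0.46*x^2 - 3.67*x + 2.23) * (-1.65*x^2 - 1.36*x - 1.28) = 5.0655*x^5 + 3.4162*x^4 + 9.3595*x^3 + 0.7229*x^2 + 1.6648*x - 2.8544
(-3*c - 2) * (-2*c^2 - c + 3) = 6*c^3 + 7*c^2 - 7*c - 6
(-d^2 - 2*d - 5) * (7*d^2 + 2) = -7*d^4 - 14*d^3 - 37*d^2 - 4*d - 10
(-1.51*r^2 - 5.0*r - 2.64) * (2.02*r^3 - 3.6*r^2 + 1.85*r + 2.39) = -3.0502*r^5 - 4.664*r^4 + 9.8737*r^3 - 3.3549*r^2 - 16.834*r - 6.3096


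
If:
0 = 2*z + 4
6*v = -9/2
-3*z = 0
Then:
No Solution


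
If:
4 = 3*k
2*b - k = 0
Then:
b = 2/3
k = 4/3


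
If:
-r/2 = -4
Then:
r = 8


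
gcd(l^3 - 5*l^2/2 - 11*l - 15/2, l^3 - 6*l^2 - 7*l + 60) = l - 5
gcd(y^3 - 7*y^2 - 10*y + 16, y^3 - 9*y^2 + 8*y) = y^2 - 9*y + 8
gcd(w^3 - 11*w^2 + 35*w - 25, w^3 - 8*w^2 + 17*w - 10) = w^2 - 6*w + 5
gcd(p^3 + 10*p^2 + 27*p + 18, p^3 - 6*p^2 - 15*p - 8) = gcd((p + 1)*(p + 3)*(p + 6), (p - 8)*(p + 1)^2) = p + 1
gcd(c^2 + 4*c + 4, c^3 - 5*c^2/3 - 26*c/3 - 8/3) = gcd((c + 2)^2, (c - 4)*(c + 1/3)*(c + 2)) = c + 2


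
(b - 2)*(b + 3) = b^2 + b - 6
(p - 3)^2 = p^2 - 6*p + 9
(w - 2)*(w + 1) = w^2 - w - 2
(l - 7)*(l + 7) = l^2 - 49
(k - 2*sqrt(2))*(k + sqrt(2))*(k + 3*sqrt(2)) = k^3 + 2*sqrt(2)*k^2 - 10*k - 12*sqrt(2)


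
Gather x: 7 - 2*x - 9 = -2*x - 2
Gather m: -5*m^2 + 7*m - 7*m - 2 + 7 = 5 - 5*m^2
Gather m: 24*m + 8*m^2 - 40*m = 8*m^2 - 16*m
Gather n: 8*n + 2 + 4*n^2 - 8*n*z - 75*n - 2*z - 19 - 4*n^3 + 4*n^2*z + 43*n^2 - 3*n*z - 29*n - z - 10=-4*n^3 + n^2*(4*z + 47) + n*(-11*z - 96) - 3*z - 27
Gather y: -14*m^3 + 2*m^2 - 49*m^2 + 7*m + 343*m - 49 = -14*m^3 - 47*m^2 + 350*m - 49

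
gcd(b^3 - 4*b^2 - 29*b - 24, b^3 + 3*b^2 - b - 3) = b^2 + 4*b + 3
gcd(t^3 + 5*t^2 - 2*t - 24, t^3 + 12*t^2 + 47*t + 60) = t^2 + 7*t + 12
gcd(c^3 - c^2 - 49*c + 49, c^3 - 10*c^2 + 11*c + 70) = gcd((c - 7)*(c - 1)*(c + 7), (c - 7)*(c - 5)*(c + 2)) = c - 7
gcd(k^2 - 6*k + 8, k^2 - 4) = k - 2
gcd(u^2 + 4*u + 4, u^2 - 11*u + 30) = 1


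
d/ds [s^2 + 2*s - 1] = 2*s + 2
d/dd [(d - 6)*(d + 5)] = 2*d - 1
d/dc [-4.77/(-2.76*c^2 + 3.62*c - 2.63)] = (17.2674 - 26.3304*c)/(2.76*c^2 - 3.62*c + 2.63)^2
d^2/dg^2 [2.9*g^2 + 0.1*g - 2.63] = 5.80000000000000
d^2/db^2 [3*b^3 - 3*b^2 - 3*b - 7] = 18*b - 6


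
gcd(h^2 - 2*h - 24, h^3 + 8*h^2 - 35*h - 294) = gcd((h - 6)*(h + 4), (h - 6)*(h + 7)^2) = h - 6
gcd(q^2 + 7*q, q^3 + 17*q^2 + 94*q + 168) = q + 7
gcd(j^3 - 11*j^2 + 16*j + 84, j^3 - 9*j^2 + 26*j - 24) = 1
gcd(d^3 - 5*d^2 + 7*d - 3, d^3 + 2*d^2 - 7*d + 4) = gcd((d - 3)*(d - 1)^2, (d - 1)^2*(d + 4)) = d^2 - 2*d + 1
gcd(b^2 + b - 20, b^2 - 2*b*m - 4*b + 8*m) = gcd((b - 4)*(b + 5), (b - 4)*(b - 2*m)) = b - 4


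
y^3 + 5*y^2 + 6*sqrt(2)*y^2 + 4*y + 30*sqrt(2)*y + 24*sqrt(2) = (y + 1)*(y + 4)*(y + 6*sqrt(2))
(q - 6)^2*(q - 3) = q^3 - 15*q^2 + 72*q - 108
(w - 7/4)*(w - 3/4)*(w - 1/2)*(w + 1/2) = w^4 - 5*w^3/2 + 17*w^2/16 + 5*w/8 - 21/64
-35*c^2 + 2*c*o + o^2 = (-5*c + o)*(7*c + o)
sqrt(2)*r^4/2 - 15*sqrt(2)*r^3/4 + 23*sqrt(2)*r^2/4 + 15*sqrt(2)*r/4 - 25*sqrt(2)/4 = (r - 5)*(r - 5/2)*(r - 1)*(sqrt(2)*r/2 + sqrt(2)/2)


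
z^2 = z^2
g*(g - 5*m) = g^2 - 5*g*m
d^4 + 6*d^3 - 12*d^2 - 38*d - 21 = (d - 3)*(d + 1)^2*(d + 7)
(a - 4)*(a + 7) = a^2 + 3*a - 28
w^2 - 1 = (w - 1)*(w + 1)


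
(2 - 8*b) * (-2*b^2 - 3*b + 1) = 16*b^3 + 20*b^2 - 14*b + 2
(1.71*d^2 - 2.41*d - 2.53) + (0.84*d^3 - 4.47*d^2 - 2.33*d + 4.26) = 0.84*d^3 - 2.76*d^2 - 4.74*d + 1.73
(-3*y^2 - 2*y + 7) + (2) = -3*y^2 - 2*y + 9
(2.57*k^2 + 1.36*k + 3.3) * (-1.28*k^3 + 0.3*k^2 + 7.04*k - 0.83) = -3.2896*k^5 - 0.9698*k^4 + 14.2768*k^3 + 8.4313*k^2 + 22.1032*k - 2.739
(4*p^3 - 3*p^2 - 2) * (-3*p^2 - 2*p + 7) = -12*p^5 + p^4 + 34*p^3 - 15*p^2 + 4*p - 14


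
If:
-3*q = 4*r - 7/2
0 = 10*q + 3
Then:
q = -3/10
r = 11/10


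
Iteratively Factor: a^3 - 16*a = (a + 4)*(a^2 - 4*a) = a*(a + 4)*(a - 4)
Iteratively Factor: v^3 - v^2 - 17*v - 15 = (v + 1)*(v^2 - 2*v - 15) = (v - 5)*(v + 1)*(v + 3)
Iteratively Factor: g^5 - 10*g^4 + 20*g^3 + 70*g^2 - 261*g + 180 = (g - 5)*(g^4 - 5*g^3 - 5*g^2 + 45*g - 36) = (g - 5)*(g - 1)*(g^3 - 4*g^2 - 9*g + 36) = (g - 5)*(g - 1)*(g + 3)*(g^2 - 7*g + 12) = (g - 5)*(g - 4)*(g - 1)*(g + 3)*(g - 3)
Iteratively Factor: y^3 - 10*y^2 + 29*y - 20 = (y - 4)*(y^2 - 6*y + 5) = (y - 4)*(y - 1)*(y - 5)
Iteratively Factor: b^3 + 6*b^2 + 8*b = (b + 4)*(b^2 + 2*b) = (b + 2)*(b + 4)*(b)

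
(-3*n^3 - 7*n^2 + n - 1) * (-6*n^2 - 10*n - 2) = 18*n^5 + 72*n^4 + 70*n^3 + 10*n^2 + 8*n + 2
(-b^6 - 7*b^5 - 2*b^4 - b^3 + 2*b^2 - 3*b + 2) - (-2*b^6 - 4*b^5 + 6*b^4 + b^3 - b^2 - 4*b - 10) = b^6 - 3*b^5 - 8*b^4 - 2*b^3 + 3*b^2 + b + 12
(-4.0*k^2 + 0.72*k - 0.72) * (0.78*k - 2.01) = -3.12*k^3 + 8.6016*k^2 - 2.0088*k + 1.4472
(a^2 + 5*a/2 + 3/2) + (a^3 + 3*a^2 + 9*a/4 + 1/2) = a^3 + 4*a^2 + 19*a/4 + 2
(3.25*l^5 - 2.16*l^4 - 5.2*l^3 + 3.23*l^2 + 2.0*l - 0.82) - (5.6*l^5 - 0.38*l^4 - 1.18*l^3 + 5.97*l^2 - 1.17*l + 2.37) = -2.35*l^5 - 1.78*l^4 - 4.02*l^3 - 2.74*l^2 + 3.17*l - 3.19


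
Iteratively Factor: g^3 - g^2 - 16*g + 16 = (g + 4)*(g^2 - 5*g + 4) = (g - 4)*(g + 4)*(g - 1)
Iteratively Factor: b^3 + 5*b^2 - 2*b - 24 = (b + 3)*(b^2 + 2*b - 8) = (b + 3)*(b + 4)*(b - 2)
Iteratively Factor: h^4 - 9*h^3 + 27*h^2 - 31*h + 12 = (h - 3)*(h^3 - 6*h^2 + 9*h - 4) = (h - 4)*(h - 3)*(h^2 - 2*h + 1) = (h - 4)*(h - 3)*(h - 1)*(h - 1)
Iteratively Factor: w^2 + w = (w)*(w + 1)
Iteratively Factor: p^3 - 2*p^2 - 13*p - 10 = (p - 5)*(p^2 + 3*p + 2) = (p - 5)*(p + 2)*(p + 1)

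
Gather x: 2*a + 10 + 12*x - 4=2*a + 12*x + 6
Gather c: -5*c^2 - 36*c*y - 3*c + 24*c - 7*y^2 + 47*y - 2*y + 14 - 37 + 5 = -5*c^2 + c*(21 - 36*y) - 7*y^2 + 45*y - 18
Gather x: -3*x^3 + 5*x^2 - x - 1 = -3*x^3 + 5*x^2 - x - 1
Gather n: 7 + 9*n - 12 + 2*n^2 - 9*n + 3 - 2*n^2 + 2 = 0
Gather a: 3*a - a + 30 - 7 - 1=2*a + 22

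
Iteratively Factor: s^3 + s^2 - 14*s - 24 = (s + 3)*(s^2 - 2*s - 8) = (s + 2)*(s + 3)*(s - 4)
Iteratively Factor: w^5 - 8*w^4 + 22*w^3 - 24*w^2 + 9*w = (w - 1)*(w^4 - 7*w^3 + 15*w^2 - 9*w) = (w - 3)*(w - 1)*(w^3 - 4*w^2 + 3*w) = (w - 3)*(w - 1)^2*(w^2 - 3*w) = w*(w - 3)*(w - 1)^2*(w - 3)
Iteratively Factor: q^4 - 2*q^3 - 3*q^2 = (q)*(q^3 - 2*q^2 - 3*q) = q*(q + 1)*(q^2 - 3*q) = q*(q - 3)*(q + 1)*(q)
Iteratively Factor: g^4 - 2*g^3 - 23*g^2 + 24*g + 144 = (g - 4)*(g^3 + 2*g^2 - 15*g - 36) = (g - 4)*(g + 3)*(g^2 - g - 12) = (g - 4)*(g + 3)^2*(g - 4)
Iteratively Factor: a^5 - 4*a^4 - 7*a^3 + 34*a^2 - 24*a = (a - 1)*(a^4 - 3*a^3 - 10*a^2 + 24*a) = (a - 1)*(a + 3)*(a^3 - 6*a^2 + 8*a) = (a - 2)*(a - 1)*(a + 3)*(a^2 - 4*a) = a*(a - 2)*(a - 1)*(a + 3)*(a - 4)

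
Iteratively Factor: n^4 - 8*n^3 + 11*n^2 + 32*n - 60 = (n - 5)*(n^3 - 3*n^2 - 4*n + 12) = (n - 5)*(n - 2)*(n^2 - n - 6) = (n - 5)*(n - 3)*(n - 2)*(n + 2)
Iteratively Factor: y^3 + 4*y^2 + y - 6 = (y - 1)*(y^2 + 5*y + 6) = (y - 1)*(y + 3)*(y + 2)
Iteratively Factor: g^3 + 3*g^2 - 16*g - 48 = (g + 4)*(g^2 - g - 12) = (g + 3)*(g + 4)*(g - 4)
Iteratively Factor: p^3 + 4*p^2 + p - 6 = (p + 2)*(p^2 + 2*p - 3) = (p - 1)*(p + 2)*(p + 3)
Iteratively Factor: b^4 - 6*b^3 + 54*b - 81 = (b - 3)*(b^3 - 3*b^2 - 9*b + 27) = (b - 3)^2*(b^2 - 9) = (b - 3)^2*(b + 3)*(b - 3)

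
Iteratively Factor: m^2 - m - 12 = (m + 3)*(m - 4)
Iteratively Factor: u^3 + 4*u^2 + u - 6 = (u - 1)*(u^2 + 5*u + 6) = (u - 1)*(u + 2)*(u + 3)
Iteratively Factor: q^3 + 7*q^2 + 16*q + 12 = (q + 2)*(q^2 + 5*q + 6) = (q + 2)*(q + 3)*(q + 2)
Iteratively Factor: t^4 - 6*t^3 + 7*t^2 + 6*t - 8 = (t - 1)*(t^3 - 5*t^2 + 2*t + 8) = (t - 2)*(t - 1)*(t^2 - 3*t - 4) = (t - 2)*(t - 1)*(t + 1)*(t - 4)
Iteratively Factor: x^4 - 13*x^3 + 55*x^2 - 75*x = (x - 5)*(x^3 - 8*x^2 + 15*x) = (x - 5)*(x - 3)*(x^2 - 5*x) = x*(x - 5)*(x - 3)*(x - 5)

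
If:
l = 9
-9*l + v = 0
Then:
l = 9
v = 81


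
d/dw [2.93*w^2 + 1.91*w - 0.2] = 5.86*w + 1.91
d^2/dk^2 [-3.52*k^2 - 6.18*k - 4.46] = -7.04000000000000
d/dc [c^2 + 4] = 2*c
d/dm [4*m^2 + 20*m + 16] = 8*m + 20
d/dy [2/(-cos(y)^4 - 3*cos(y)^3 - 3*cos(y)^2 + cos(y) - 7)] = -2*(9*cos(y) + 9*cos(2*y)/2 + cos(3*y) + 7/2)*sin(y)/(cos(y)^4 + 3*cos(y)^3 + 3*cos(y)^2 - cos(y) + 7)^2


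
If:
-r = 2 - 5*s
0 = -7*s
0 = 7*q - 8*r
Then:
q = -16/7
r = -2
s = 0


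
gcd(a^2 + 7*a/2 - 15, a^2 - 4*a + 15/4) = a - 5/2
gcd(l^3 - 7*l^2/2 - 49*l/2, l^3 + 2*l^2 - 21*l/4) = l^2 + 7*l/2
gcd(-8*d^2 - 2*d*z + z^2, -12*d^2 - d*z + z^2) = -4*d + z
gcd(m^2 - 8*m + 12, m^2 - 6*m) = m - 6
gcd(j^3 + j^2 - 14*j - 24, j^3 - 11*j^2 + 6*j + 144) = j + 3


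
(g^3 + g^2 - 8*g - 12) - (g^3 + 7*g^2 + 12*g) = -6*g^2 - 20*g - 12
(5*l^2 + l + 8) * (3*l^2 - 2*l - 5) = 15*l^4 - 7*l^3 - 3*l^2 - 21*l - 40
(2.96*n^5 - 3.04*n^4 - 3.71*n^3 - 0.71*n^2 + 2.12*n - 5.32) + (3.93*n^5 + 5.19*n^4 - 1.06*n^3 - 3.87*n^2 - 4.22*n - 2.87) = 6.89*n^5 + 2.15*n^4 - 4.77*n^3 - 4.58*n^2 - 2.1*n - 8.19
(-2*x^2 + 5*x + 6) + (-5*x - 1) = 5 - 2*x^2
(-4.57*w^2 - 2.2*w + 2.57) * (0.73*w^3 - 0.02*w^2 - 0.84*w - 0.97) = -3.3361*w^5 - 1.5146*w^4 + 5.7589*w^3 + 6.2295*w^2 - 0.0247999999999999*w - 2.4929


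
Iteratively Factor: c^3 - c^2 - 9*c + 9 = (c - 3)*(c^2 + 2*c - 3) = (c - 3)*(c - 1)*(c + 3)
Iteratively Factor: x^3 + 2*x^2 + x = (x + 1)*(x^2 + x) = x*(x + 1)*(x + 1)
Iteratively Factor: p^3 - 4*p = (p - 2)*(p^2 + 2*p) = p*(p - 2)*(p + 2)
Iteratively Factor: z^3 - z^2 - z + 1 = (z + 1)*(z^2 - 2*z + 1) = (z - 1)*(z + 1)*(z - 1)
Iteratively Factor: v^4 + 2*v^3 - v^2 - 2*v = (v - 1)*(v^3 + 3*v^2 + 2*v) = (v - 1)*(v + 2)*(v^2 + v) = v*(v - 1)*(v + 2)*(v + 1)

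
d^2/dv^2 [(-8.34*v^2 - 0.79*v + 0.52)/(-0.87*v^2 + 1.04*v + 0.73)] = (7.105427357601e-15*v^4 + 16.287966*v^3 + 29.418876*v^2 + 5.83335*v + 5.903868)/(0.658503*v^6 - 2.361528*v^5 + 1.165365*v^4 + 2.83816*v^3 - 0.977835*v^2 - 1.662648*v - 0.389017)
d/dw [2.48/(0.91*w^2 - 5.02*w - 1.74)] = (12.4496 - 4.5136*w)/(-0.91*w^2 + 5.02*w + 1.74)^2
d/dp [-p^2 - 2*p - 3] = -2*p - 2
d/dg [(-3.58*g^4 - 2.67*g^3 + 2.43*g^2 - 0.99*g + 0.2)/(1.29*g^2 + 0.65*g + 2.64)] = (-9.2364*g^5 - 10.4253*g^4 - 41.2758*g^3 - 18.2898*g^2 + 12.3144*g - 2.7436)/(1.6641*g^4 + 1.677*g^3 + 7.2337*g^2 + 3.432*g + 6.9696)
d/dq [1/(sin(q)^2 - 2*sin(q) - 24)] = 2*(1 - sin(q))*cos(q)/((sin(q) - 6)^2*(sin(q) + 4)^2)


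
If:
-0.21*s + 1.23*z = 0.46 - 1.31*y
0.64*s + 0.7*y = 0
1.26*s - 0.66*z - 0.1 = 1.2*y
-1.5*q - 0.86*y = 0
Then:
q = 0.11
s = 0.22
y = -0.20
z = 0.62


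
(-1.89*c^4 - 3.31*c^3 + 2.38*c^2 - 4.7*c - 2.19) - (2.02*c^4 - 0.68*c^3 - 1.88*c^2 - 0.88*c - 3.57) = -3.91*c^4 - 2.63*c^3 + 4.26*c^2 - 3.82*c + 1.38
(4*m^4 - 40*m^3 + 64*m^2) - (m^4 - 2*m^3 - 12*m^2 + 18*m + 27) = 3*m^4 - 38*m^3 + 76*m^2 - 18*m - 27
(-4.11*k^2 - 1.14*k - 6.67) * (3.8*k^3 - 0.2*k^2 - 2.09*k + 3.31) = -15.618*k^5 - 3.51*k^4 - 16.5281*k^3 - 9.8875*k^2 + 10.1669*k - 22.0777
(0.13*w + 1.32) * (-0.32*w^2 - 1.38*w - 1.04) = -0.0416*w^3 - 0.6018*w^2 - 1.9568*w - 1.3728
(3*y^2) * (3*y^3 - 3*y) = 9*y^5 - 9*y^3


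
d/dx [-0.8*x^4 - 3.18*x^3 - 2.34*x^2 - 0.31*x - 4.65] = -3.2*x^3 - 9.54*x^2 - 4.68*x - 0.31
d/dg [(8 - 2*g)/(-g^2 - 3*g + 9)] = 2*(-g^2 + 8*g + 3)/(g^4 + 6*g^3 - 9*g^2 - 54*g + 81)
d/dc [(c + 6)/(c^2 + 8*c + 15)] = (c^2 + 8*c - 2*(c + 4)*(c + 6) + 15)/(c^2 + 8*c + 15)^2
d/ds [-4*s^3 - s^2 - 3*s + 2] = -12*s^2 - 2*s - 3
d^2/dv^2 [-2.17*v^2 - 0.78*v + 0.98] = -4.34000000000000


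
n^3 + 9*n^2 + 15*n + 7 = (n + 1)^2*(n + 7)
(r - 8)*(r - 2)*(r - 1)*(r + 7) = r^4 - 4*r^3 - 51*r^2 + 166*r - 112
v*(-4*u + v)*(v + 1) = -4*u*v^2 - 4*u*v + v^3 + v^2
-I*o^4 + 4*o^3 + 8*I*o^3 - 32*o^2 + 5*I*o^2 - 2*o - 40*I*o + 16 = (o - 8)*(o + I)*(o + 2*I)*(-I*o + 1)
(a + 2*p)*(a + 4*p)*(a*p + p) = a^3*p + 6*a^2*p^2 + a^2*p + 8*a*p^3 + 6*a*p^2 + 8*p^3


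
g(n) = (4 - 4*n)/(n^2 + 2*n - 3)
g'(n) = (4 - 4*n)*(-2*n - 2)/(n^2 + 2*n - 3)^2 - 4/(n^2 + 2*n - 3) = 4/(n^2 + 6*n + 9)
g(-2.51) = -8.16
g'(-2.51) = 16.66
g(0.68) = -1.09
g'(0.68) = 0.30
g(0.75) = -1.07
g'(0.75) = 0.28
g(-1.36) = -2.44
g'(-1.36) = 1.49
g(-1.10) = -2.11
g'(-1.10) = 1.11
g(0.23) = -1.24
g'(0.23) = 0.38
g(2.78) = -0.69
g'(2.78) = 0.12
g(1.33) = -0.92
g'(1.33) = 0.21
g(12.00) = -0.27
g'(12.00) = 0.02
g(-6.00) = 1.33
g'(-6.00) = 0.44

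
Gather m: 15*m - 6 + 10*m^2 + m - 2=10*m^2 + 16*m - 8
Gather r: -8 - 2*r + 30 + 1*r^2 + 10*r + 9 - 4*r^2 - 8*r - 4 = 27 - 3*r^2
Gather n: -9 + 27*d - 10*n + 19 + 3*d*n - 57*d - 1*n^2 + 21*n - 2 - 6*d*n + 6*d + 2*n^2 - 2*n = -24*d + n^2 + n*(9 - 3*d) + 8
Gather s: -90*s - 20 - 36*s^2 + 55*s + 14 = -36*s^2 - 35*s - 6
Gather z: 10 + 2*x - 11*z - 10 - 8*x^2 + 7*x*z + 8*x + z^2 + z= -8*x^2 + 10*x + z^2 + z*(7*x - 10)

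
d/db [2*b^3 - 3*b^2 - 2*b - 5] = 6*b^2 - 6*b - 2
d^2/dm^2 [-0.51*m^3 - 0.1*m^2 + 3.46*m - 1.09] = -3.06*m - 0.2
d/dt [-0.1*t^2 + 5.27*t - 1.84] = 5.27 - 0.2*t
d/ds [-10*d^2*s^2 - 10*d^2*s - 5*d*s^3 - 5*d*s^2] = 5*d*(-4*d*s - 2*d - 3*s^2 - 2*s)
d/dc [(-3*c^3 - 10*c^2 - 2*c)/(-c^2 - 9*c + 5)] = (3*c^4 + 54*c^3 + 43*c^2 - 100*c - 10)/(c^4 + 18*c^3 + 71*c^2 - 90*c + 25)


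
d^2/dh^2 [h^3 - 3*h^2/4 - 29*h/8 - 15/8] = 6*h - 3/2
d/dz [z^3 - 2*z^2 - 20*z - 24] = 3*z^2 - 4*z - 20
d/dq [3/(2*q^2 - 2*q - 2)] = 3*(1 - 2*q)/(2*(-q^2 + q + 1)^2)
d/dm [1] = 0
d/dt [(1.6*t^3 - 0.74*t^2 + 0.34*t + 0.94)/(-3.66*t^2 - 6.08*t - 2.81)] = (-5.856*t^4 - 19.456*t^3 - 7.7444*t^2 + 11.0396*t + 4.7598)/(13.3956*t^4 + 44.5056*t^3 + 57.5356*t^2 + 34.1696*t + 7.8961)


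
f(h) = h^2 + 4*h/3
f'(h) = 2*h + 4/3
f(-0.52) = -0.42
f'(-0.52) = 0.29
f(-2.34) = 2.36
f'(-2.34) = -3.35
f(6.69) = 53.68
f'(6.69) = 14.71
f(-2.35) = 2.39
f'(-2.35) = -3.37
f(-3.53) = 7.75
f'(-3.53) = -5.73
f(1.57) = 4.56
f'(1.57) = 4.47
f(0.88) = 1.95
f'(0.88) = 3.09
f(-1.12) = -0.24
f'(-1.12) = -0.91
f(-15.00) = 205.00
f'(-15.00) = -28.67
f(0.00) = 0.00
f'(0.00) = 1.33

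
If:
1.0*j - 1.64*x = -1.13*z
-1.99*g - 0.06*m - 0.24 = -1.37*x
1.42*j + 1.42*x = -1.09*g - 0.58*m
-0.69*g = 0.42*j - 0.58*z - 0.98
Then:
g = 0.694132187494307*z + 0.62146124308585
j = 0.240592358640306*z + 1.31236129112086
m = -3.93961662367073*z - 6.34010105792069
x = 0.835727047951406*z + 0.800220299463942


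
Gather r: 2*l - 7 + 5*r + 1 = 2*l + 5*r - 6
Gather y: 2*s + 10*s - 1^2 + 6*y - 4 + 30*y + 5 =12*s + 36*y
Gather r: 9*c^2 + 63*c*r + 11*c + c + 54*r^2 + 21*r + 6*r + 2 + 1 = 9*c^2 + 12*c + 54*r^2 + r*(63*c + 27) + 3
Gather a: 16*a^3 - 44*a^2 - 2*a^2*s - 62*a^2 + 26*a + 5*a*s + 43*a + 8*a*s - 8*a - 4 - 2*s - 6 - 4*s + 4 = 16*a^3 + a^2*(-2*s - 106) + a*(13*s + 61) - 6*s - 6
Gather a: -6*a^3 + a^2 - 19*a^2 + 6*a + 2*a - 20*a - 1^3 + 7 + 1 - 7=-6*a^3 - 18*a^2 - 12*a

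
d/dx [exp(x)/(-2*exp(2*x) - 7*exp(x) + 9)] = (2*exp(2*x) + 9)*exp(x)/(4*exp(4*x) + 28*exp(3*x) + 13*exp(2*x) - 126*exp(x) + 81)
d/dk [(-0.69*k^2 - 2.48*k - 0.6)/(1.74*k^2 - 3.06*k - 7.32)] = (6.4266*k^2 + 12.1896*k + 16.3176)/(3.0276*k^4 - 10.6488*k^3 - 16.11*k^2 + 44.7984*k + 53.5824)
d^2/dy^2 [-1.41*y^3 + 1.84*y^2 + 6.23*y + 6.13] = 3.68 - 8.46*y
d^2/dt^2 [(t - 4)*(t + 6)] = 2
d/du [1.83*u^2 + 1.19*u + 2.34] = 3.66*u + 1.19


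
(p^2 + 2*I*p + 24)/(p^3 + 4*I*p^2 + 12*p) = (p - 4*I)/(p*(p - 2*I))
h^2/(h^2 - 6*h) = h/(h - 6)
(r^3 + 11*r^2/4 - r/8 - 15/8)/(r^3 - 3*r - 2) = (r^2 + 7*r/4 - 15/8)/(r^2 - r - 2)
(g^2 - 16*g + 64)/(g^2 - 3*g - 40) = (g - 8)/(g + 5)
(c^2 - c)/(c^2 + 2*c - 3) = c/(c + 3)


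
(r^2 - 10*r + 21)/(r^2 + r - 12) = (r - 7)/(r + 4)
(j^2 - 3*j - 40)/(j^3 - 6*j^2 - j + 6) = (j^2 - 3*j - 40)/(j^3 - 6*j^2 - j + 6)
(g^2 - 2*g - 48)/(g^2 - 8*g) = (g + 6)/g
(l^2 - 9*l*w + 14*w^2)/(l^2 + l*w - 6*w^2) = (l - 7*w)/(l + 3*w)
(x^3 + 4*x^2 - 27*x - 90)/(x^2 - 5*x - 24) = (x^2 + x - 30)/(x - 8)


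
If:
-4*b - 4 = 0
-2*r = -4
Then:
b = -1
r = 2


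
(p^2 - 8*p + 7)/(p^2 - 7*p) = (p - 1)/p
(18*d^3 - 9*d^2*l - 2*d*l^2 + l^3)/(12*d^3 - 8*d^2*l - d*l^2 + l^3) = (3*d - l)/(2*d - l)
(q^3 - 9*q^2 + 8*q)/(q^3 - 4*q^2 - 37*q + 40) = q/(q + 5)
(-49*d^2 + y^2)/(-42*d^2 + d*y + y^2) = (-7*d + y)/(-6*d + y)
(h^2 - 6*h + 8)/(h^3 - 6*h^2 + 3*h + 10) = (h - 4)/(h^2 - 4*h - 5)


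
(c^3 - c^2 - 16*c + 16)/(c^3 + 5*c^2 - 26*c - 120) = (c^2 - 5*c + 4)/(c^2 + c - 30)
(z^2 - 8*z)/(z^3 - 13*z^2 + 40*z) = 1/(z - 5)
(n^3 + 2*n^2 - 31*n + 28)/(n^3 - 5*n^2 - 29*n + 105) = (n^3 + 2*n^2 - 31*n + 28)/(n^3 - 5*n^2 - 29*n + 105)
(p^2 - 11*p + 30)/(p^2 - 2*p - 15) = (p - 6)/(p + 3)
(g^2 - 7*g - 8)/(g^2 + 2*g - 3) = (g^2 - 7*g - 8)/(g^2 + 2*g - 3)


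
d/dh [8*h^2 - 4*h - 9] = 16*h - 4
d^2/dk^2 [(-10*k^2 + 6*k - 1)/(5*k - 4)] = -130/(125*k^3 - 300*k^2 + 240*k - 64)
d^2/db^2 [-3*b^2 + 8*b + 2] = -6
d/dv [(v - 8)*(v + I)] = 2*v - 8 + I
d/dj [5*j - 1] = 5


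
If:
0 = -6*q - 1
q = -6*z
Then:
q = -1/6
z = 1/36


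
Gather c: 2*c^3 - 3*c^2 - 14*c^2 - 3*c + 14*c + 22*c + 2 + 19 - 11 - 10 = 2*c^3 - 17*c^2 + 33*c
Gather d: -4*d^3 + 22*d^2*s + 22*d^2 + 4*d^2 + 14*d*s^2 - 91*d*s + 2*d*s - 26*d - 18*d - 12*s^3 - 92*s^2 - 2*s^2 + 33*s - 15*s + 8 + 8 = -4*d^3 + d^2*(22*s + 26) + d*(14*s^2 - 89*s - 44) - 12*s^3 - 94*s^2 + 18*s + 16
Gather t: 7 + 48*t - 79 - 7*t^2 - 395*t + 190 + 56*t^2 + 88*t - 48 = 49*t^2 - 259*t + 70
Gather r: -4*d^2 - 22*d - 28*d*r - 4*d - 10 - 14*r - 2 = -4*d^2 - 26*d + r*(-28*d - 14) - 12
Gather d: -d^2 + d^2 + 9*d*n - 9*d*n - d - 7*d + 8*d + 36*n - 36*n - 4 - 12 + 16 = 0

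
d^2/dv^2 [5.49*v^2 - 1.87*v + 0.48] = 10.9800000000000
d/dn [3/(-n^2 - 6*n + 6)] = 6*(n + 3)/(n^2 + 6*n - 6)^2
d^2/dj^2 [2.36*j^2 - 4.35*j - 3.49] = 4.72000000000000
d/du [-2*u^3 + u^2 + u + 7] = -6*u^2 + 2*u + 1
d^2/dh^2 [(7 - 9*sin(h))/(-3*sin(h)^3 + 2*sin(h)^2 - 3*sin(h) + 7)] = (-324*sin(h)^7 + 729*sin(h)^6 + 312*sin(h)^5 - 3353*sin(h)^4 + 2535*sin(h)^3 + 1204*sin(h)^2 - 1680*sin(h) + 448)/(3*sin(h)^3 - 2*sin(h)^2 + 3*sin(h) - 7)^3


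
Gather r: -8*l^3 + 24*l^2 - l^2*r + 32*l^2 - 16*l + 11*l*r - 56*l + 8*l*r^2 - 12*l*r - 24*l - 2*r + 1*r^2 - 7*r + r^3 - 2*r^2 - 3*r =-8*l^3 + 56*l^2 - 96*l + r^3 + r^2*(8*l - 1) + r*(-l^2 - l - 12)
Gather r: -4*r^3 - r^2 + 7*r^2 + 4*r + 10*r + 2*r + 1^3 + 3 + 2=-4*r^3 + 6*r^2 + 16*r + 6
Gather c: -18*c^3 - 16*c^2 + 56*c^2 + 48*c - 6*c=-18*c^3 + 40*c^2 + 42*c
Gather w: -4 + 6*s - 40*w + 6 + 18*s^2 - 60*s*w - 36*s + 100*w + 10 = 18*s^2 - 30*s + w*(60 - 60*s) + 12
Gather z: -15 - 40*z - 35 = -40*z - 50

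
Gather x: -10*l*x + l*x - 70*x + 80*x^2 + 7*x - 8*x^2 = 72*x^2 + x*(-9*l - 63)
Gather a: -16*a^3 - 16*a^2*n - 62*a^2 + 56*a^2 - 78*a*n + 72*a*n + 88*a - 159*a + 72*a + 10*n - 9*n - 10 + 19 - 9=-16*a^3 + a^2*(-16*n - 6) + a*(1 - 6*n) + n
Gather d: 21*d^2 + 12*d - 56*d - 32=21*d^2 - 44*d - 32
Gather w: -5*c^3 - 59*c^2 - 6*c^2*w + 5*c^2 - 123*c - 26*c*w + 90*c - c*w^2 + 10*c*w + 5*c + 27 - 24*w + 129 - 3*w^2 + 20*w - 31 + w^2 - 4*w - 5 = -5*c^3 - 54*c^2 - 28*c + w^2*(-c - 2) + w*(-6*c^2 - 16*c - 8) + 120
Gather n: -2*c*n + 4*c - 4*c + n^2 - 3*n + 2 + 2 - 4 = n^2 + n*(-2*c - 3)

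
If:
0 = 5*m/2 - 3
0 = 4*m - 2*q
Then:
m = 6/5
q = 12/5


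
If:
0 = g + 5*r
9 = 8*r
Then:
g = -45/8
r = 9/8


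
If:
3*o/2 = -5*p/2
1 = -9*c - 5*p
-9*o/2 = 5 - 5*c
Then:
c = -13/17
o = -100/51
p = 20/17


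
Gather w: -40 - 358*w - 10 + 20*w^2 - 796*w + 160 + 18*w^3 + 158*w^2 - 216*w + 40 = 18*w^3 + 178*w^2 - 1370*w + 150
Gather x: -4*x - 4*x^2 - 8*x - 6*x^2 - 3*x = -10*x^2 - 15*x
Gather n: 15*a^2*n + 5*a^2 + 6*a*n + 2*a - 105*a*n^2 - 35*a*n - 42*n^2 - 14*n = 5*a^2 + 2*a + n^2*(-105*a - 42) + n*(15*a^2 - 29*a - 14)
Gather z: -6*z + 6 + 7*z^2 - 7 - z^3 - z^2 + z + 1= -z^3 + 6*z^2 - 5*z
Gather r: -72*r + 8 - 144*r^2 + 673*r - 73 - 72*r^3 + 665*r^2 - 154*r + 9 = -72*r^3 + 521*r^2 + 447*r - 56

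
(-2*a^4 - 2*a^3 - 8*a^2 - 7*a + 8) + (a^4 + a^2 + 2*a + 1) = -a^4 - 2*a^3 - 7*a^2 - 5*a + 9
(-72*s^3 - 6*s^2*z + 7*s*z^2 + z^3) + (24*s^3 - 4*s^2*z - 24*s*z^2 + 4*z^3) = -48*s^3 - 10*s^2*z - 17*s*z^2 + 5*z^3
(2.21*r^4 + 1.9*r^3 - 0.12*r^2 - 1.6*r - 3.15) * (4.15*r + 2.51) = 9.1715*r^5 + 13.4321*r^4 + 4.271*r^3 - 6.9412*r^2 - 17.0885*r - 7.9065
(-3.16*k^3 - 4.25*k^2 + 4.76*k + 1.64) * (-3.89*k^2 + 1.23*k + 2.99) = 12.2924*k^5 + 12.6457*k^4 - 33.1923*k^3 - 13.2323*k^2 + 16.2496*k + 4.9036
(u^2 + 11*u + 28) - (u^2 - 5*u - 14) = 16*u + 42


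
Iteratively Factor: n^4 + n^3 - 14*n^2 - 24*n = (n)*(n^3 + n^2 - 14*n - 24) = n*(n + 3)*(n^2 - 2*n - 8) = n*(n + 2)*(n + 3)*(n - 4)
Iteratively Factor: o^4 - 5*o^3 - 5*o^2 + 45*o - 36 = (o - 3)*(o^3 - 2*o^2 - 11*o + 12) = (o - 4)*(o - 3)*(o^2 + 2*o - 3) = (o - 4)*(o - 3)*(o + 3)*(o - 1)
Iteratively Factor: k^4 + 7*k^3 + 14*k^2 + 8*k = (k + 1)*(k^3 + 6*k^2 + 8*k) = (k + 1)*(k + 4)*(k^2 + 2*k) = k*(k + 1)*(k + 4)*(k + 2)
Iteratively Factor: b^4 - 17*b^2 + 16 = (b + 1)*(b^3 - b^2 - 16*b + 16) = (b + 1)*(b + 4)*(b^2 - 5*b + 4) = (b - 1)*(b + 1)*(b + 4)*(b - 4)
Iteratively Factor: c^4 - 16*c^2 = (c - 4)*(c^3 + 4*c^2) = (c - 4)*(c + 4)*(c^2) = c*(c - 4)*(c + 4)*(c)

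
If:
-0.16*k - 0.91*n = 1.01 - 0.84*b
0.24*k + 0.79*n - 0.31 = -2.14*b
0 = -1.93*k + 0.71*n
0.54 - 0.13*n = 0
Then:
No Solution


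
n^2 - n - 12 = (n - 4)*(n + 3)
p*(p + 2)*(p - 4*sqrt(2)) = p^3 - 4*sqrt(2)*p^2 + 2*p^2 - 8*sqrt(2)*p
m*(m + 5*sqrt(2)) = m^2 + 5*sqrt(2)*m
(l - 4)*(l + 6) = l^2 + 2*l - 24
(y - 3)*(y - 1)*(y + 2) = y^3 - 2*y^2 - 5*y + 6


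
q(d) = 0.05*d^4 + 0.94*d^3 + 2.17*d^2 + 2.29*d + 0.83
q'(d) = 0.2*d^3 + 2.82*d^2 + 4.34*d + 2.29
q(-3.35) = -11.53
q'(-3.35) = 11.88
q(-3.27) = -10.61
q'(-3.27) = 11.26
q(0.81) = 4.63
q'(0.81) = 7.76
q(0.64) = 3.44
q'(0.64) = 6.28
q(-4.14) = -23.47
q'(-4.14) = 18.46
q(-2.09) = -2.10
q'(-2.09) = 3.71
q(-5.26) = -49.70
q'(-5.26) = 28.38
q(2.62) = 40.99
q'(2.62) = 36.62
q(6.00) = 360.53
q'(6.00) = 173.05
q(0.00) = 0.83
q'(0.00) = 2.29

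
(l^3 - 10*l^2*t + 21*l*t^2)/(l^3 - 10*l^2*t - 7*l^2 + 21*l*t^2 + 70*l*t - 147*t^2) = l/(l - 7)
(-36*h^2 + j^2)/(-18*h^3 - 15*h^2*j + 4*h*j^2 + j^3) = (6*h - j)/(3*h^2 + 2*h*j - j^2)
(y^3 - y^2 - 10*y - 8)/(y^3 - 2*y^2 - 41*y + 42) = (y^3 - y^2 - 10*y - 8)/(y^3 - 2*y^2 - 41*y + 42)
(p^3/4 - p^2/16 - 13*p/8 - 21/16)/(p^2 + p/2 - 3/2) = (4*p^3 - p^2 - 26*p - 21)/(8*(2*p^2 + p - 3))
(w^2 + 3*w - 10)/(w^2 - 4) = (w + 5)/(w + 2)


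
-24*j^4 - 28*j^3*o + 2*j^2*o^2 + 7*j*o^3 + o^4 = (-2*j + o)*(j + o)*(2*j + o)*(6*j + o)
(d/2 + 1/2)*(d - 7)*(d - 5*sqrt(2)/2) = d^3/2 - 3*d^2 - 5*sqrt(2)*d^2/4 - 7*d/2 + 15*sqrt(2)*d/2 + 35*sqrt(2)/4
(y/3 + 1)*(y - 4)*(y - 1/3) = y^3/3 - 4*y^2/9 - 35*y/9 + 4/3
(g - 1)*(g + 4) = g^2 + 3*g - 4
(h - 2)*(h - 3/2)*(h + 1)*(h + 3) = h^4 + h^3/2 - 8*h^2 + 3*h/2 + 9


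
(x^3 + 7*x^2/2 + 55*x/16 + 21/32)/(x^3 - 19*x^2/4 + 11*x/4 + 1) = (8*x^2 + 26*x + 21)/(8*(x^2 - 5*x + 4))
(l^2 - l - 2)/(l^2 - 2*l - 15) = (-l^2 + l + 2)/(-l^2 + 2*l + 15)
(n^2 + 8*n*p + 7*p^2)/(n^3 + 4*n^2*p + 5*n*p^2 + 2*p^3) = (n + 7*p)/(n^2 + 3*n*p + 2*p^2)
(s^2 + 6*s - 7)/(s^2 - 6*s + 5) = (s + 7)/(s - 5)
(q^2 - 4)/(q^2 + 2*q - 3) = (q^2 - 4)/(q^2 + 2*q - 3)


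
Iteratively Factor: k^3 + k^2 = (k)*(k^2 + k) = k^2*(k + 1)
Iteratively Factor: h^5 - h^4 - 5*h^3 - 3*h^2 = (h)*(h^4 - h^3 - 5*h^2 - 3*h) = h*(h + 1)*(h^3 - 2*h^2 - 3*h) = h*(h + 1)^2*(h^2 - 3*h) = h*(h - 3)*(h + 1)^2*(h)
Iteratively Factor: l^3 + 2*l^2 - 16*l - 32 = (l + 4)*(l^2 - 2*l - 8) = (l + 2)*(l + 4)*(l - 4)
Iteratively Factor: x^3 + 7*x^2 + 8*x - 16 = (x + 4)*(x^2 + 3*x - 4) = (x + 4)^2*(x - 1)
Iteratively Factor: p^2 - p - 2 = (p + 1)*(p - 2)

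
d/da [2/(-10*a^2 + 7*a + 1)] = 2*(20*a - 7)/(-10*a^2 + 7*a + 1)^2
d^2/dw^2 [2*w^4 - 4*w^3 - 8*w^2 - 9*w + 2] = 24*w^2 - 24*w - 16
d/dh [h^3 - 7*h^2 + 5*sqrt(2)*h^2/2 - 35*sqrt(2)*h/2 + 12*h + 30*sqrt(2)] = 3*h^2 - 14*h + 5*sqrt(2)*h - 35*sqrt(2)/2 + 12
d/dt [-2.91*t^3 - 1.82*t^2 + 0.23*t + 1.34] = -8.73*t^2 - 3.64*t + 0.23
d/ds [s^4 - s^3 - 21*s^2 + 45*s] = 4*s^3 - 3*s^2 - 42*s + 45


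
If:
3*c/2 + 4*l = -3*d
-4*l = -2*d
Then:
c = -20*l/3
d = 2*l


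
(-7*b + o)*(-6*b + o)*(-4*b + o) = -168*b^3 + 94*b^2*o - 17*b*o^2 + o^3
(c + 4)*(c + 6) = c^2 + 10*c + 24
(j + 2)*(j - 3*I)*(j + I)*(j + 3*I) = j^4 + 2*j^3 + I*j^3 + 9*j^2 + 2*I*j^2 + 18*j + 9*I*j + 18*I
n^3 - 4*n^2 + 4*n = n*(n - 2)^2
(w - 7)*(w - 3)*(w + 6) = w^3 - 4*w^2 - 39*w + 126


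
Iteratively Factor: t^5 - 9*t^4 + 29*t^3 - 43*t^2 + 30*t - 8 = (t - 1)*(t^4 - 8*t^3 + 21*t^2 - 22*t + 8) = (t - 1)^2*(t^3 - 7*t^2 + 14*t - 8) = (t - 4)*(t - 1)^2*(t^2 - 3*t + 2) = (t - 4)*(t - 2)*(t - 1)^2*(t - 1)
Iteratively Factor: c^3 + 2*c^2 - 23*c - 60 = (c + 4)*(c^2 - 2*c - 15) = (c - 5)*(c + 4)*(c + 3)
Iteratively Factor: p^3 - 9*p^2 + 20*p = (p)*(p^2 - 9*p + 20) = p*(p - 4)*(p - 5)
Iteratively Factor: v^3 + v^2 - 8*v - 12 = (v - 3)*(v^2 + 4*v + 4) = (v - 3)*(v + 2)*(v + 2)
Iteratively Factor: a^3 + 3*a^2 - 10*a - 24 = (a - 3)*(a^2 + 6*a + 8) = (a - 3)*(a + 2)*(a + 4)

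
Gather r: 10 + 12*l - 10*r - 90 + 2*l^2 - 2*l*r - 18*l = 2*l^2 - 6*l + r*(-2*l - 10) - 80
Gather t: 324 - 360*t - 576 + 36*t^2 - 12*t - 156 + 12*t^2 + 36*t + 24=48*t^2 - 336*t - 384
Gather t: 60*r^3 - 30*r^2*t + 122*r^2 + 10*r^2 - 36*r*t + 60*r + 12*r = 60*r^3 + 132*r^2 + 72*r + t*(-30*r^2 - 36*r)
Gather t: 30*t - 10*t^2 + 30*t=-10*t^2 + 60*t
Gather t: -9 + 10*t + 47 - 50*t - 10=28 - 40*t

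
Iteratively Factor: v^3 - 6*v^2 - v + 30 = (v + 2)*(v^2 - 8*v + 15) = (v - 3)*(v + 2)*(v - 5)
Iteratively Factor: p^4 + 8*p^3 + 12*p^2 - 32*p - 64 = (p - 2)*(p^3 + 10*p^2 + 32*p + 32) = (p - 2)*(p + 4)*(p^2 + 6*p + 8) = (p - 2)*(p + 2)*(p + 4)*(p + 4)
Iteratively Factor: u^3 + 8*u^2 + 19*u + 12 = (u + 1)*(u^2 + 7*u + 12) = (u + 1)*(u + 4)*(u + 3)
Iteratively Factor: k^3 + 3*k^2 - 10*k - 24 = (k + 4)*(k^2 - k - 6) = (k - 3)*(k + 4)*(k + 2)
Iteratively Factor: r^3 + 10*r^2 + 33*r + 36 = (r + 3)*(r^2 + 7*r + 12) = (r + 3)*(r + 4)*(r + 3)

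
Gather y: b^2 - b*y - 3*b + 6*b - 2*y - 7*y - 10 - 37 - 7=b^2 + 3*b + y*(-b - 9) - 54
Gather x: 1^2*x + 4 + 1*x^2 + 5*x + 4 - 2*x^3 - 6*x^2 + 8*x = -2*x^3 - 5*x^2 + 14*x + 8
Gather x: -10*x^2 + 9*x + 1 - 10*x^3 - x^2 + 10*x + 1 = -10*x^3 - 11*x^2 + 19*x + 2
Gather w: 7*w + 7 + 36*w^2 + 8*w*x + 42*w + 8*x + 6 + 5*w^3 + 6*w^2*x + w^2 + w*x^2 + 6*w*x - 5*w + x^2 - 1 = 5*w^3 + w^2*(6*x + 37) + w*(x^2 + 14*x + 44) + x^2 + 8*x + 12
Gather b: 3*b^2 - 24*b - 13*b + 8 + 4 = 3*b^2 - 37*b + 12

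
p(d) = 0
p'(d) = 0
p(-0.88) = 0.00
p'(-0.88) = 0.00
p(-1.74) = 0.00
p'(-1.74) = 0.00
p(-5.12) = 0.00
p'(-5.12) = 0.00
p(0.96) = 0.00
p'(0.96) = 0.00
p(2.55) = 0.00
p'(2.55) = 0.00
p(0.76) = 0.00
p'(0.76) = 0.00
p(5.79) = 0.00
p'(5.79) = 0.00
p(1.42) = 0.00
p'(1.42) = 0.00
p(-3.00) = 0.00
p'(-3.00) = 0.00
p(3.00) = 0.00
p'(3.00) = 0.00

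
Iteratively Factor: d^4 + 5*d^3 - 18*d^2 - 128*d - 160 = (d + 4)*(d^3 + d^2 - 22*d - 40) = (d + 4)^2*(d^2 - 3*d - 10) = (d - 5)*(d + 4)^2*(d + 2)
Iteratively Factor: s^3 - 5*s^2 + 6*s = (s - 3)*(s^2 - 2*s) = s*(s - 3)*(s - 2)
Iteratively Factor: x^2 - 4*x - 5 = (x - 5)*(x + 1)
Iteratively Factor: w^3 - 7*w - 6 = (w - 3)*(w^2 + 3*w + 2) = (w - 3)*(w + 1)*(w + 2)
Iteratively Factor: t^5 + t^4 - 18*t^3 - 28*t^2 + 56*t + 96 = (t - 2)*(t^4 + 3*t^3 - 12*t^2 - 52*t - 48) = (t - 4)*(t - 2)*(t^3 + 7*t^2 + 16*t + 12) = (t - 4)*(t - 2)*(t + 3)*(t^2 + 4*t + 4) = (t - 4)*(t - 2)*(t + 2)*(t + 3)*(t + 2)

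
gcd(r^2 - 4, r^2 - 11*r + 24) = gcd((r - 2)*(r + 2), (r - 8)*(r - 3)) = 1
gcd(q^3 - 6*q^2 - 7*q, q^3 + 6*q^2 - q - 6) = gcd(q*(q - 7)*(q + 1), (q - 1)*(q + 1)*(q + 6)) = q + 1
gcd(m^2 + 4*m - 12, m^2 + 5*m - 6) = m + 6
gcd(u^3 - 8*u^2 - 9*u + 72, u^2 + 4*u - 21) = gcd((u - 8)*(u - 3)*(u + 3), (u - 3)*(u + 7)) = u - 3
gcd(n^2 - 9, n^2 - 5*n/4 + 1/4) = 1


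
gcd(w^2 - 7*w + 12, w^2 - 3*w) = w - 3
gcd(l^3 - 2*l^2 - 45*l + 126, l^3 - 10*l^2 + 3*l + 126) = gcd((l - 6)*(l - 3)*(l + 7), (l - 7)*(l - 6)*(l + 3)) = l - 6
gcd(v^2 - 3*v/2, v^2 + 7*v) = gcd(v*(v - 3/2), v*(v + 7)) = v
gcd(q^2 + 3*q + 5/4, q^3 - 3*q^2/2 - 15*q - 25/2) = q + 5/2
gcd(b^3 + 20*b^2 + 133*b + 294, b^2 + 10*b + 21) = b + 7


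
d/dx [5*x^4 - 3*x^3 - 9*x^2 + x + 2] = 20*x^3 - 9*x^2 - 18*x + 1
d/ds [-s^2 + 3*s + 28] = 3 - 2*s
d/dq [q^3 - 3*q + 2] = 3*q^2 - 3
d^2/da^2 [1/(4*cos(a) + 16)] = (sin(a)^2 + 4*cos(a) + 1)/(4*(cos(a) + 4)^3)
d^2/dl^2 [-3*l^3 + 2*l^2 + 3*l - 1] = 4 - 18*l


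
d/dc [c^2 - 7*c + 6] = 2*c - 7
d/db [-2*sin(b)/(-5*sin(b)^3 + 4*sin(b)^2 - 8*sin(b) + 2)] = 4*(-5*sin(b)^3 + 2*sin(b)^2 - 1)*cos(b)/(5*sin(b)^3 - 4*sin(b)^2 + 8*sin(b) - 2)^2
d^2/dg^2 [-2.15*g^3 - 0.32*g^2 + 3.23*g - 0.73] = -12.9*g - 0.64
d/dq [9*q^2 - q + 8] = 18*q - 1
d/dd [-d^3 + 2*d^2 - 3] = d*(4 - 3*d)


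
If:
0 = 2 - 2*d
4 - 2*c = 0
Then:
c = 2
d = 1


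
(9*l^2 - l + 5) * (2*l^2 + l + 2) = 18*l^4 + 7*l^3 + 27*l^2 + 3*l + 10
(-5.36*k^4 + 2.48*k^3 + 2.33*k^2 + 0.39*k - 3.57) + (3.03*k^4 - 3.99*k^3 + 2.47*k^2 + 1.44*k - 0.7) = -2.33*k^4 - 1.51*k^3 + 4.8*k^2 + 1.83*k - 4.27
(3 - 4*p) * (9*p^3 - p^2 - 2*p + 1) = -36*p^4 + 31*p^3 + 5*p^2 - 10*p + 3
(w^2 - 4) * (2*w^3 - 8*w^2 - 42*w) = 2*w^5 - 8*w^4 - 50*w^3 + 32*w^2 + 168*w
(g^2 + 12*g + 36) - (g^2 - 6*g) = 18*g + 36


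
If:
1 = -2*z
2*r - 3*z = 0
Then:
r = -3/4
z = -1/2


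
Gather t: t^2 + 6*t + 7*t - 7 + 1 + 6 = t^2 + 13*t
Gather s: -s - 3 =-s - 3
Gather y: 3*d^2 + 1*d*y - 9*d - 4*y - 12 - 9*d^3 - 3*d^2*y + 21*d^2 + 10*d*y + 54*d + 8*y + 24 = -9*d^3 + 24*d^2 + 45*d + y*(-3*d^2 + 11*d + 4) + 12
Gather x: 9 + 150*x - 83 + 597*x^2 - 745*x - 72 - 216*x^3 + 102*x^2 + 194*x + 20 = -216*x^3 + 699*x^2 - 401*x - 126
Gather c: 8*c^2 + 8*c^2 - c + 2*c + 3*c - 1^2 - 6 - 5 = 16*c^2 + 4*c - 12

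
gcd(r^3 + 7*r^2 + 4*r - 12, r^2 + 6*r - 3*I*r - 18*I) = r + 6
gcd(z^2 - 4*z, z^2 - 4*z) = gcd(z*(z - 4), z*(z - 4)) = z^2 - 4*z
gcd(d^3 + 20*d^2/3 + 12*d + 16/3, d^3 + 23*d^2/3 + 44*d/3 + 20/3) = d^2 + 8*d/3 + 4/3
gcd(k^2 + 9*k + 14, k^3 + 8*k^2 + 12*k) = k + 2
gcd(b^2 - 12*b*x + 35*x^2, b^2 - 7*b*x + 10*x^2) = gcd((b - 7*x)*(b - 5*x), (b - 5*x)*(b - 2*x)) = -b + 5*x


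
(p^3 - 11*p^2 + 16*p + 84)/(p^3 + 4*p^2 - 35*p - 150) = (p^2 - 5*p - 14)/(p^2 + 10*p + 25)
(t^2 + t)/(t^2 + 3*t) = (t + 1)/(t + 3)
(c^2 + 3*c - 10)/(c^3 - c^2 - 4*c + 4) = (c + 5)/(c^2 + c - 2)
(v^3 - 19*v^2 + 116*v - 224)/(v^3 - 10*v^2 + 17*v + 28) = (v - 8)/(v + 1)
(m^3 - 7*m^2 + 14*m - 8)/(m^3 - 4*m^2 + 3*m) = (m^2 - 6*m + 8)/(m*(m - 3))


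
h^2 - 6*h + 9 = (h - 3)^2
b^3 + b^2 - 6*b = b*(b - 2)*(b + 3)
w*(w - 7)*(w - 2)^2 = w^4 - 11*w^3 + 32*w^2 - 28*w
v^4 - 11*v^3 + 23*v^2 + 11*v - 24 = (v - 8)*(v - 3)*(v - 1)*(v + 1)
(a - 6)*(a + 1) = a^2 - 5*a - 6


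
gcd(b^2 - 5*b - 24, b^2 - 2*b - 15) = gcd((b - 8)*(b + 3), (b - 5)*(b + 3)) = b + 3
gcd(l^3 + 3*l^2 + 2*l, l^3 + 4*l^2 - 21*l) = l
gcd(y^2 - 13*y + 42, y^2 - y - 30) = y - 6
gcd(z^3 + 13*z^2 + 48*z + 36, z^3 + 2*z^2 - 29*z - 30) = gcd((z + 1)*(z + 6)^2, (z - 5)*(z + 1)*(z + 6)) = z^2 + 7*z + 6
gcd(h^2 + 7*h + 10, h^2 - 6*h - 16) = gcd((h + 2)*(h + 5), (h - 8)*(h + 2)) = h + 2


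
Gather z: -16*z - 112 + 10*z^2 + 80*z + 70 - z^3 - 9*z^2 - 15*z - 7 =-z^3 + z^2 + 49*z - 49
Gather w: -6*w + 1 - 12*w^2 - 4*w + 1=-12*w^2 - 10*w + 2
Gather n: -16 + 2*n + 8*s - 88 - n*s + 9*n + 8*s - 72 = n*(11 - s) + 16*s - 176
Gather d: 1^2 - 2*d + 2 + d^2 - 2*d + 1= d^2 - 4*d + 4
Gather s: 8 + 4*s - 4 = 4*s + 4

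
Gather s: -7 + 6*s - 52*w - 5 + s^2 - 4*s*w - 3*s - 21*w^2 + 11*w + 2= s^2 + s*(3 - 4*w) - 21*w^2 - 41*w - 10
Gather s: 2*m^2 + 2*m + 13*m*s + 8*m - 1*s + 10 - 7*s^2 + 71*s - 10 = 2*m^2 + 10*m - 7*s^2 + s*(13*m + 70)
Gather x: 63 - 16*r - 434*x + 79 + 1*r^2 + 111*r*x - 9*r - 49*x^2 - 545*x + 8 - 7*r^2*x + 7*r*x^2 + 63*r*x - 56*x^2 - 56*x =r^2 - 25*r + x^2*(7*r - 105) + x*(-7*r^2 + 174*r - 1035) + 150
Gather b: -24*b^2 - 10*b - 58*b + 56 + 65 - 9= -24*b^2 - 68*b + 112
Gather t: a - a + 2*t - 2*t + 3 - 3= 0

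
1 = 1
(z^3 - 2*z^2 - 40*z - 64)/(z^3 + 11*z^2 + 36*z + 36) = (z^2 - 4*z - 32)/(z^2 + 9*z + 18)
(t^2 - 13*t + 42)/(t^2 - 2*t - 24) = (t - 7)/(t + 4)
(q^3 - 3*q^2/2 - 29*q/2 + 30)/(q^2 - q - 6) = (q^2 + 3*q/2 - 10)/(q + 2)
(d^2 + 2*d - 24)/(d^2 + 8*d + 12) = (d - 4)/(d + 2)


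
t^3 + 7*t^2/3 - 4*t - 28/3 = (t - 2)*(t + 2)*(t + 7/3)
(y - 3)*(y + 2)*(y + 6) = y^3 + 5*y^2 - 12*y - 36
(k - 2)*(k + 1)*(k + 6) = k^3 + 5*k^2 - 8*k - 12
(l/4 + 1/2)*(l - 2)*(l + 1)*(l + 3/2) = l^4/4 + 5*l^3/8 - 5*l^2/8 - 5*l/2 - 3/2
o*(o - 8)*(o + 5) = o^3 - 3*o^2 - 40*o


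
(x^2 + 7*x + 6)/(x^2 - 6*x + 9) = (x^2 + 7*x + 6)/(x^2 - 6*x + 9)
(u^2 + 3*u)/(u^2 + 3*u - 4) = u*(u + 3)/(u^2 + 3*u - 4)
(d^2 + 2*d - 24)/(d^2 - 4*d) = (d + 6)/d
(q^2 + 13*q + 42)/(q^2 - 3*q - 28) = (q^2 + 13*q + 42)/(q^2 - 3*q - 28)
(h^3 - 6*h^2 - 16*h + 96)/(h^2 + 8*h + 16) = (h^2 - 10*h + 24)/(h + 4)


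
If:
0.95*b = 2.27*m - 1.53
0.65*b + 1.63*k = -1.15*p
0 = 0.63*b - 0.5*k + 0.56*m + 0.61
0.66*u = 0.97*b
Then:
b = 0.680412371134021*u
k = 1.17624415277715*u + 1.97488986784141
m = 0.284754076025251*u + 0.674008810572687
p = -2.05177913935988*u - 2.79919172572304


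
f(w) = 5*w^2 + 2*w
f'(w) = 10*w + 2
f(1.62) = 16.36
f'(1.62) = 18.20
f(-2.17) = 19.20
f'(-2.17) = -19.70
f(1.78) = 19.40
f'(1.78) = 19.80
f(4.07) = 90.96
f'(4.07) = 42.70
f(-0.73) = 1.20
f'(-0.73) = -5.30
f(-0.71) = 1.10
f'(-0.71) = -5.10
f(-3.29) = 47.54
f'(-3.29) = -30.90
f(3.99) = 87.58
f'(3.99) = 41.90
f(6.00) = 192.00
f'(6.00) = 62.00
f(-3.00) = 39.00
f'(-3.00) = -28.00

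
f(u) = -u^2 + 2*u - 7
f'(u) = 2 - 2*u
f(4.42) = -17.70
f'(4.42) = -6.84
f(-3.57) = -26.88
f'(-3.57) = 9.14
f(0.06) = -6.88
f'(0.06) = 1.88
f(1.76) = -6.58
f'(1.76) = -1.52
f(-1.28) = -11.20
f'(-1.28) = 4.56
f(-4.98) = -41.76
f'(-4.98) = 11.96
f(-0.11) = -7.23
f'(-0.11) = 2.22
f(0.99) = -6.00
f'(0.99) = 0.02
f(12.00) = -127.00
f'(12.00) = -22.00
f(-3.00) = -22.00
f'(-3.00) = 8.00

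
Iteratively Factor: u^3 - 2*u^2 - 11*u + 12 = (u - 4)*(u^2 + 2*u - 3) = (u - 4)*(u - 1)*(u + 3)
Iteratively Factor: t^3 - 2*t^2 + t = (t - 1)*(t^2 - t) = (t - 1)^2*(t)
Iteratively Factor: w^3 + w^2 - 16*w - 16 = (w + 1)*(w^2 - 16) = (w + 1)*(w + 4)*(w - 4)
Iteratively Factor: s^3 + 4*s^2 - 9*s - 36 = (s + 3)*(s^2 + s - 12) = (s + 3)*(s + 4)*(s - 3)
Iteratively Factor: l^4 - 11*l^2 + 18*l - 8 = (l + 4)*(l^3 - 4*l^2 + 5*l - 2) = (l - 1)*(l + 4)*(l^2 - 3*l + 2) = (l - 1)^2*(l + 4)*(l - 2)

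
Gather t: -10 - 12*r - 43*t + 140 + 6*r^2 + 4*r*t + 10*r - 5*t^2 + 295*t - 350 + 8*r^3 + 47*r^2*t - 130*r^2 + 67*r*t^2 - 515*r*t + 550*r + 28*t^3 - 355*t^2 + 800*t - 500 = 8*r^3 - 124*r^2 + 548*r + 28*t^3 + t^2*(67*r - 360) + t*(47*r^2 - 511*r + 1052) - 720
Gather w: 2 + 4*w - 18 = 4*w - 16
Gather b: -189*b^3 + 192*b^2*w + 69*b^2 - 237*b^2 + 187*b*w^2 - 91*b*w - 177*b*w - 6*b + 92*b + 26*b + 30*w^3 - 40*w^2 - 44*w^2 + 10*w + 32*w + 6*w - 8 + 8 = -189*b^3 + b^2*(192*w - 168) + b*(187*w^2 - 268*w + 112) + 30*w^3 - 84*w^2 + 48*w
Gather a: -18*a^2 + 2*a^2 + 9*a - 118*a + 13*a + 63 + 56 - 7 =-16*a^2 - 96*a + 112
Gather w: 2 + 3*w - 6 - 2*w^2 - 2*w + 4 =-2*w^2 + w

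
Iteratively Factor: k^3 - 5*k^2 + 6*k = (k)*(k^2 - 5*k + 6) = k*(k - 2)*(k - 3)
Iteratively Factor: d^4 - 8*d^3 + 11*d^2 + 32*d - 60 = (d - 2)*(d^3 - 6*d^2 - d + 30) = (d - 3)*(d - 2)*(d^2 - 3*d - 10) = (d - 5)*(d - 3)*(d - 2)*(d + 2)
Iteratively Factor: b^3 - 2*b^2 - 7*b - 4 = (b + 1)*(b^2 - 3*b - 4) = (b + 1)^2*(b - 4)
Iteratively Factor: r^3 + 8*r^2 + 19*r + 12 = (r + 4)*(r^2 + 4*r + 3) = (r + 3)*(r + 4)*(r + 1)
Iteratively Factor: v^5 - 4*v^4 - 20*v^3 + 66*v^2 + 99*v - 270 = (v - 3)*(v^4 - v^3 - 23*v^2 - 3*v + 90) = (v - 3)*(v - 2)*(v^3 + v^2 - 21*v - 45) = (v - 5)*(v - 3)*(v - 2)*(v^2 + 6*v + 9) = (v - 5)*(v - 3)*(v - 2)*(v + 3)*(v + 3)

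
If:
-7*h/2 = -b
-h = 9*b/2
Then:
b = 0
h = 0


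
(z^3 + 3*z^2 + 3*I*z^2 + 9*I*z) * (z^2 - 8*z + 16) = z^5 - 5*z^4 + 3*I*z^4 - 8*z^3 - 15*I*z^3 + 48*z^2 - 24*I*z^2 + 144*I*z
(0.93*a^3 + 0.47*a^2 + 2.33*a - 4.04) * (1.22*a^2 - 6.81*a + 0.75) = 1.1346*a^5 - 5.7599*a^4 + 0.3394*a^3 - 20.4436*a^2 + 29.2599*a - 3.03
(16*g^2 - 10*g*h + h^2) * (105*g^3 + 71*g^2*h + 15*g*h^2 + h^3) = 1680*g^5 + 86*g^4*h - 365*g^3*h^2 - 63*g^2*h^3 + 5*g*h^4 + h^5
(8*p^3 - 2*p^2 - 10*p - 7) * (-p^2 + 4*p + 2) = -8*p^5 + 34*p^4 + 18*p^3 - 37*p^2 - 48*p - 14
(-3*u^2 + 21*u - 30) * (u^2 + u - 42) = -3*u^4 + 18*u^3 + 117*u^2 - 912*u + 1260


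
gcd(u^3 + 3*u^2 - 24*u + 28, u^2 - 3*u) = 1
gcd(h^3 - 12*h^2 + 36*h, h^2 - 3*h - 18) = h - 6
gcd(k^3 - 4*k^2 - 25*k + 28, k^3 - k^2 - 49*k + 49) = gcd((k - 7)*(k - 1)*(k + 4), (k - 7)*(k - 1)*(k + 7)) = k^2 - 8*k + 7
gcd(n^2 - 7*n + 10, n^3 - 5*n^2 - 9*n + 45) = n - 5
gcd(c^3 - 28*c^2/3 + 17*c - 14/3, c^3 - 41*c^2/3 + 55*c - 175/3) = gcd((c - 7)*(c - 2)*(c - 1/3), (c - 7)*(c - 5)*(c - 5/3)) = c - 7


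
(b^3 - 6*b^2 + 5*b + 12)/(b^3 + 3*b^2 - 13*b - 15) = (b - 4)/(b + 5)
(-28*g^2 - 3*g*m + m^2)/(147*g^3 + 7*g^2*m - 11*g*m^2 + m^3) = (-4*g - m)/(21*g^2 + 4*g*m - m^2)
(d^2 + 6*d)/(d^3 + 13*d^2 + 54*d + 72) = d/(d^2 + 7*d + 12)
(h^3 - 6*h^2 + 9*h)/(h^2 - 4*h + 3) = h*(h - 3)/(h - 1)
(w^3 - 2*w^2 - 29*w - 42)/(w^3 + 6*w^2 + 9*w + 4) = (w^3 - 2*w^2 - 29*w - 42)/(w^3 + 6*w^2 + 9*w + 4)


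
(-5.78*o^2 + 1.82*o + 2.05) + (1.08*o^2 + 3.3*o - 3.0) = -4.7*o^2 + 5.12*o - 0.95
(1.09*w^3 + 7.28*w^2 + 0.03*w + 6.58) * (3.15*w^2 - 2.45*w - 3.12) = 3.4335*w^5 + 20.2615*w^4 - 21.1423*w^3 - 2.0601*w^2 - 16.2146*w - 20.5296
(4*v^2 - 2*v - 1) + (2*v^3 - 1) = 2*v^3 + 4*v^2 - 2*v - 2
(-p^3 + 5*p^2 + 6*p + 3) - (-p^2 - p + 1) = -p^3 + 6*p^2 + 7*p + 2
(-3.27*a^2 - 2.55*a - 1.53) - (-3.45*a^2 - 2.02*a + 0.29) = 0.18*a^2 - 0.53*a - 1.82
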